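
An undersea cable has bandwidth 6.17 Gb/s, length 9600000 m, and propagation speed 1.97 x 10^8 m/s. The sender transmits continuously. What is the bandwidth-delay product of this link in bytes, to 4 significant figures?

37580000 bytes

Propagation delay = 9600000 / 197000000 = 0.048731 s.
BDP = R × t_prop = 6170000000 × 0.048731 = 300670000 bits.
In bytes: 300670000/8 = 37580000 bytes.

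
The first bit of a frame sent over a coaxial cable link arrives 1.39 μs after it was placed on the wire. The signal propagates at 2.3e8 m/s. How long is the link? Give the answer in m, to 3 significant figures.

320 m

d = s × t_prop = 2.3e+08 × 1.39e-06 = 320 m.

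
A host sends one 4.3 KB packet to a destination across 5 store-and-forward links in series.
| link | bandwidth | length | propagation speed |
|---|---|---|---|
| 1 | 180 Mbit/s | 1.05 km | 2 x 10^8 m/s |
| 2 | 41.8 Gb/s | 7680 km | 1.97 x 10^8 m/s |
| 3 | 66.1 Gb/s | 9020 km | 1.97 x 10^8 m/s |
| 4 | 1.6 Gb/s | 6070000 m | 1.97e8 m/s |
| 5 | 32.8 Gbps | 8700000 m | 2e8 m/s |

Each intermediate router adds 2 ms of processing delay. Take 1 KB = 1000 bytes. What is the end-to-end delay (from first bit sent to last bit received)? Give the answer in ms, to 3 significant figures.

L = 34400 bits.
Transmission delays (L/R per hop): 0.191111, 0.000822967, 0.000520424, 0.0215, 0.00104878 ms; sum = 0.215003 ms.
Propagation delays (d/s per hop): 0.00525, 38.9848, 45.7868, 30.8122, 43.5 ms; sum = 159.089 ms.
Processing at 4 router(s): 4 × 2 ms = 8 ms.
End-to-end = 167 ms.

167 ms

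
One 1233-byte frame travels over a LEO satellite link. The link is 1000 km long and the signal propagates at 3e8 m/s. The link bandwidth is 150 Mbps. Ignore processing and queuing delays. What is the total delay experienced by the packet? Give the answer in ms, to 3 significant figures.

3.40 ms

L = 1233 × 8 = 9864 bits.
Transmission delay = L/R = 9864 / 150000000 = 0.06576 ms.
Propagation delay = d/s = 1000000 m / 300000000 m/s = 3.33333 ms.
Total = 3.40 ms.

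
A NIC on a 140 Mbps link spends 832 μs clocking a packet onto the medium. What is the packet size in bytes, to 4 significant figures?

14560 bytes

L = R × t_tx = 140000000 b/s × 0.000832 s = 116480 bits.
In bytes: 116480 / 8 = 14560 bytes.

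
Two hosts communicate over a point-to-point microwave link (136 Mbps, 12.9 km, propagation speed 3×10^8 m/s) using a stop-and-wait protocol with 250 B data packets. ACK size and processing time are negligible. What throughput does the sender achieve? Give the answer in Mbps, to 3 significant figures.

t_tx = L/R = 2000/136000000 = 1.47059e-05 s.
t_prop = 12900/300000000 = 4.3e-05 s; RTT = 8.6e-05 s.
Cycle = t_tx + RTT = 0.000100706 s.
Throughput = L / cycle = 2000 / 0.000100706 = 19.9 Mbps.

19.9 Mbps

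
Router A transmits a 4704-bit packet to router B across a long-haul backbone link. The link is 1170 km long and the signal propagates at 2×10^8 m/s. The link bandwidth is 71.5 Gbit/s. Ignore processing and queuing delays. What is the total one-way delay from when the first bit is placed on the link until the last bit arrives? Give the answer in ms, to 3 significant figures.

Transmission delay = L/R = 4704 / 71500000000 = 6.57902e-05 ms.
Propagation delay = d/s = 1170000 m / 200000000 m/s = 5.85 ms.
Total = 5.85 ms.

5.85 ms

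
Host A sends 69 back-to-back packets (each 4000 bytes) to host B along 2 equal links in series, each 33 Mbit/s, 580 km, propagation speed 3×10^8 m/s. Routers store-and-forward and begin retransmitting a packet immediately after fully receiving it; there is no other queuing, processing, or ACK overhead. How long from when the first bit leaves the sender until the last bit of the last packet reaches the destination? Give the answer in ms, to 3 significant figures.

Per-hop transmission t_tx = L/R = 32000/33000000 = 0.969697 ms.
Per-hop propagation t_prop = 580000/300000000 = 1.93333 ms.
Pipeline fill: first packet needs 2·t_tx to clear all hops; remaining 68 packets each add one t_tx.
Total = (2+69-1)·t_tx + 2·t_prop = 70·0.969697 + 2·1.93333 = 71.7 ms.

71.7 ms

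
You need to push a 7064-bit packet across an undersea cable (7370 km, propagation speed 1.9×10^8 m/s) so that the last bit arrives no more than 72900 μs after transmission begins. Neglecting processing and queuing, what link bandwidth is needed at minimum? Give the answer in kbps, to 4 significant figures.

207.1 kbps

Propagation delay = 7370000 / 190000000 = 38789.5 μs.
Transmission budget = 72900 − 38789.5 = 34110.5 μs.
R ≥ L / t_tx = 7064 bits / 0.0341105 s = 207.1 kbps.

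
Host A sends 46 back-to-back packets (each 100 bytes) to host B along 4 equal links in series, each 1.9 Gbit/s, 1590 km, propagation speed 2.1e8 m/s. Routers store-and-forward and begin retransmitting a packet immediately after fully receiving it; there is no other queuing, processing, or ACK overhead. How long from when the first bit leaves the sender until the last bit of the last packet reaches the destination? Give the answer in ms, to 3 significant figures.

Per-hop transmission t_tx = L/R = 800/1900000000 = 0.000421053 ms.
Per-hop propagation t_prop = 1590000/210000000 = 7.57143 ms.
Pipeline fill: first packet needs 4·t_tx to clear all hops; remaining 45 packets each add one t_tx.
Total = (4+46-1)·t_tx + 4·t_prop = 49·0.000421053 + 4·7.57143 = 30.3 ms.

30.3 ms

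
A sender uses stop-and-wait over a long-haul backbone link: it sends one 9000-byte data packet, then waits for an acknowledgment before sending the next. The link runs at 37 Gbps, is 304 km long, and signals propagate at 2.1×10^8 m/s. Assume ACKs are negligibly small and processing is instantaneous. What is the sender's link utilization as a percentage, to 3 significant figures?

t_tx = L/R = 72000/37000000000 = 1.94595e-06 s.
t_prop = 304000/210000000 = 0.00144762 s; RTT = 0.00289524 s.
Cycle = t_tx + RTT = 0.00289718 s.
Utilization = t_tx / cycle = 1.94595e-06/0.00289718 = 0.0672 %.

0.0672 %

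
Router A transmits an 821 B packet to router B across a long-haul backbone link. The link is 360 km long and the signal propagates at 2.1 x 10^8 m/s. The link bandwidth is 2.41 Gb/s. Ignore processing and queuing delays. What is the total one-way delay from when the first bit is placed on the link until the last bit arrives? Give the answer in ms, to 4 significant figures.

1.717 ms

L = 821 × 8 = 6568 bits.
Transmission delay = L/R = 6568 / 2410000000 = 0.00272531 ms.
Propagation delay = d/s = 360000 m / 210000000 m/s = 1.71429 ms.
Total = 1.717 ms.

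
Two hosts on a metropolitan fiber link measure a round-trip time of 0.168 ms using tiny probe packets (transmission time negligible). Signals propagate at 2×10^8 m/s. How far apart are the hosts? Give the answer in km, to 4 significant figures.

One-way propagation = RTT/2 = 0.084 ms.
d = s × t = 200000000 × 8.4e-05 = 16.80 km.

16.80 km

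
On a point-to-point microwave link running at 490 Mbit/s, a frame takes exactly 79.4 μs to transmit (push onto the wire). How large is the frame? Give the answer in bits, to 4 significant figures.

38910 bits

L = R × t_tx = 490000000 b/s × 7.94e-05 s = 38906 bits.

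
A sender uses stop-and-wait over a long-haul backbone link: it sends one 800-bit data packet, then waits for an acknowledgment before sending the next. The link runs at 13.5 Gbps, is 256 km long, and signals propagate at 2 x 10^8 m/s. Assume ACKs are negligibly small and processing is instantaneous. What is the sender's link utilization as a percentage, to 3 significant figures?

t_tx = L/R = 800/13500000000 = 5.92593e-08 s.
t_prop = 256000/200000000 = 0.00128 s; RTT = 0.00256 s.
Cycle = t_tx + RTT = 0.00256006 s.
Utilization = t_tx / cycle = 5.92593e-08/0.00256006 = 0.00231 %.

0.00231 %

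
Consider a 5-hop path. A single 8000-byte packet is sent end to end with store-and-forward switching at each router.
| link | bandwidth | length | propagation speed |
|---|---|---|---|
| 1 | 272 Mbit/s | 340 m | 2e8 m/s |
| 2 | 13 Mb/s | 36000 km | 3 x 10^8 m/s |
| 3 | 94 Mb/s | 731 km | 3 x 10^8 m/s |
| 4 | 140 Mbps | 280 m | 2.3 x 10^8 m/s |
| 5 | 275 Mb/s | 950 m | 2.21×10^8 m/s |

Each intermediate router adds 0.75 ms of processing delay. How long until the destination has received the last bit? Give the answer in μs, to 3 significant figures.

132000 μs

L = 8000 × 8 = 64000 bits.
Transmission delays (L/R per hop): 235.294, 4923.08, 680.851, 457.143, 232.727 μs; sum = 6529.09 μs.
Propagation delays (d/s per hop): 1.7, 120000, 2436.67, 1.21739, 4.29864 μs; sum = 122444 μs.
Processing at 4 router(s): 4 × 0.75 ms = 3000 μs.
End-to-end = 132000 μs.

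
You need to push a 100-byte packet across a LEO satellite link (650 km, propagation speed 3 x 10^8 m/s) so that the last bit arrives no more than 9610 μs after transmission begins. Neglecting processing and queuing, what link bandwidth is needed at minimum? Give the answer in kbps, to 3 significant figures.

L = 800 bits.
Propagation delay = 650000 / 300000000 = 2166.67 μs.
Transmission budget = 9610 − 2166.67 = 7443.33 μs.
R ≥ L / t_tx = 800 bits / 0.00744333 s = 107 kbps.

107 kbps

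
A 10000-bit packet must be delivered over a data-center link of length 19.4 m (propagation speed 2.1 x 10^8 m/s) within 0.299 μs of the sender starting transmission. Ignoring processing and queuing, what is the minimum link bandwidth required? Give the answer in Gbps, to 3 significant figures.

Propagation delay = 19.4 / 210000000 = 0.092381 μs.
Transmission budget = 0.299 − 0.092381 = 0.206619 μs.
R ≥ L / t_tx = 10000 bits / 2.06619e-07 s = 48.4 Gbps.

48.4 Gbps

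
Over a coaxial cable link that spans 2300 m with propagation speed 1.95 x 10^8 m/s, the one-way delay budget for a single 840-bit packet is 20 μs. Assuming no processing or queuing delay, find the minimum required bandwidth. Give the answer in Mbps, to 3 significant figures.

102 Mbps

Propagation delay = 2300 / 195000000 = 11.7949 μs.
Transmission budget = 20 − 11.7949 = 8.20513 μs.
R ≥ L / t_tx = 840 bits / 8.20513e-06 s = 102 Mbps.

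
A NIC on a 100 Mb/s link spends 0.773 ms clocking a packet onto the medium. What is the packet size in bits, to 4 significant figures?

77300 bits

L = R × t_tx = 100000000 b/s × 0.000773 s = 77300 bits.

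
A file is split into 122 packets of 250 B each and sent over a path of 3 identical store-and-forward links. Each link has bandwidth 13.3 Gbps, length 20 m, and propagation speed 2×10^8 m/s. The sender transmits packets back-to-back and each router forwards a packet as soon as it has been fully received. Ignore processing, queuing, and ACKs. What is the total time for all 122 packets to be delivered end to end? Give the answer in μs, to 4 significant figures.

Per-hop transmission t_tx = L/R = 2000/13300000000 = 0.150376 μs.
Per-hop propagation t_prop = 20/200000000 = 0.1 μs.
Pipeline fill: first packet needs 3·t_tx to clear all hops; remaining 121 packets each add one t_tx.
Total = (3+122-1)·t_tx + 3·t_prop = 124·0.150376 + 3·0.1 = 18.95 μs.

18.95 μs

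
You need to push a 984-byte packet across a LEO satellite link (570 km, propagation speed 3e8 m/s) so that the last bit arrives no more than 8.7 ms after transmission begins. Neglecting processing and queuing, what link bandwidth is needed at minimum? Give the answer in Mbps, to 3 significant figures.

L = 7872 bits.
Propagation delay = 570000 / 300000000 = 1.9 ms.
Transmission budget = 8.7 − 1.9 = 6.8 ms.
R ≥ L / t_tx = 7872 bits / 0.0068 s = 1.16 Mbps.

1.16 Mbps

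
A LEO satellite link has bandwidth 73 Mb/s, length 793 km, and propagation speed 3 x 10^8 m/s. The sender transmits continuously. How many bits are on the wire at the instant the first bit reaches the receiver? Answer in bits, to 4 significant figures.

193000 bits

Propagation delay = 793000 / 300000000 = 0.00264333 s.
BDP = R × t_prop = 73000000 × 0.00264333 = 192963 bits.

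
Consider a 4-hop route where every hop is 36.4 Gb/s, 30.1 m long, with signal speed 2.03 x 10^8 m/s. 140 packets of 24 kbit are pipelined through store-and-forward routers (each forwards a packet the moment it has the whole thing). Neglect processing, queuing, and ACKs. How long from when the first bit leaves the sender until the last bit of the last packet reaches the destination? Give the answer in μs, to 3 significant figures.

94.9 μs

Per-hop transmission t_tx = L/R = 24000/36400000000 = 0.659341 μs.
Per-hop propagation t_prop = 30.1/2.03e+08 = 0.148276 μs.
Pipeline fill: first packet needs 4·t_tx to clear all hops; remaining 139 packets each add one t_tx.
Total = (4+140-1)·t_tx + 4·t_prop = 143·0.659341 + 4·0.148276 = 94.9 μs.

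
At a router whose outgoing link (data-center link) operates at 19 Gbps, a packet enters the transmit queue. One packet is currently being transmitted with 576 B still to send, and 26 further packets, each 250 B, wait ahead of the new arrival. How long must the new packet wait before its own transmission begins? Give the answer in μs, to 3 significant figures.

2.98 μs

Each queued packet: L/R = 2000/19000000000 = 0.105263 μs.
26 queued → 2.73684 μs.
Plus remaining 4608 bits of current packet: 0.242526 μs.
Queuing delay = 2.98 μs.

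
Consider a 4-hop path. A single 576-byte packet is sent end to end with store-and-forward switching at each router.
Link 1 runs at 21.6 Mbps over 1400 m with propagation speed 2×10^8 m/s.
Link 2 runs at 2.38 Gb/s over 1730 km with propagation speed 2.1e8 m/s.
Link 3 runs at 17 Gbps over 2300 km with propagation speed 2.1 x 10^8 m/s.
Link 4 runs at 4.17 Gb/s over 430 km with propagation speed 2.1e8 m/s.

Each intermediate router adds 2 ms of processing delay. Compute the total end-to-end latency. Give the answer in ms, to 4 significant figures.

L = 576 × 8 = 4608 bits.
Transmission delays (L/R per hop): 0.213333, 0.00193613, 0.000271059, 0.00110504 ms; sum = 0.216646 ms.
Propagation delays (d/s per hop): 0.007, 8.2381, 10.9524, 2.04762 ms; sum = 21.2451 ms.
Processing at 3 router(s): 3 × 2 ms = 6 ms.
End-to-end = 27.46 ms.

27.46 ms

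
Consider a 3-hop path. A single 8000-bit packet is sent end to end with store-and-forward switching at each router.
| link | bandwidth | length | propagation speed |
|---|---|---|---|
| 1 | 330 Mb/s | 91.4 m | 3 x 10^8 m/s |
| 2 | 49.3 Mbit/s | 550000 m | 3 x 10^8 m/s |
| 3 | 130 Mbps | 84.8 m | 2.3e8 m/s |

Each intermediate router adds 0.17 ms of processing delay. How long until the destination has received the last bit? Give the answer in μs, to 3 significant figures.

Transmission delays (L/R per hop): 24.2424, 162.272, 61.5385 μs; sum = 248.053 μs.
Propagation delays (d/s per hop): 0.304667, 1833.33, 0.368696 μs; sum = 1834.01 μs.
Processing at 2 router(s): 2 × 0.17 ms = 340 μs.
End-to-end = 2420 μs.

2420 μs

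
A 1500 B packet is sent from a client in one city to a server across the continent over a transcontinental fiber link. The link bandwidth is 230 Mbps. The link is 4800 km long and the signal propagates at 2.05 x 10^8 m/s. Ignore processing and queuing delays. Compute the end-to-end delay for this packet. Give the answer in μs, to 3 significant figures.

23500 μs

L = 1500 × 8 = 12000 bits.
Transmission delay = L/R = 12000 / 230000000 = 52.1739 μs.
Propagation delay = d/s = 4800000 m / 2.05e+08 m/s = 23414.6 μs.
Total = 23500 μs.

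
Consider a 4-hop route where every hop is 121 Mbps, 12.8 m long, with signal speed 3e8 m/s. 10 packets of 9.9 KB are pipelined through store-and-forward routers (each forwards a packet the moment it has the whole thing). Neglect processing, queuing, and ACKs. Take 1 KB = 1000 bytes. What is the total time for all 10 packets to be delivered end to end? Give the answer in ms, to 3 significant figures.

8.51 ms

Per-hop transmission t_tx = L/R = 79200/121000000 = 0.654545 ms.
Per-hop propagation t_prop = 12.8/300000000 = 4.26667e-05 ms.
Pipeline fill: first packet needs 4·t_tx to clear all hops; remaining 9 packets each add one t_tx.
Total = (4+10-1)·t_tx + 4·t_prop = 13·0.654545 + 4·4.26667e-05 = 8.51 ms.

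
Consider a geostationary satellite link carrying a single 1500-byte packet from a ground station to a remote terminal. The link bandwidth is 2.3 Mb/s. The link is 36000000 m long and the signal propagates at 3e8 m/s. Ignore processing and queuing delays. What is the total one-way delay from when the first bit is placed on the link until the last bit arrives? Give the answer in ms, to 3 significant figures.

L = 1500 × 8 = 12000 bits.
Transmission delay = L/R = 12000 / 2300000 = 5.21739 ms.
Propagation delay = d/s = 36000000 m / 300000000 m/s = 120 ms.
Total = 125 ms.

125 ms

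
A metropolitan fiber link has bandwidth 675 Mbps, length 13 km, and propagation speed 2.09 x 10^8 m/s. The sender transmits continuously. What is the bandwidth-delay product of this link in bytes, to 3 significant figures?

Propagation delay = 13000 / 209000000 = 6.2201e-05 s.
BDP = R × t_prop = 675000000 × 6.2201e-05 = 41985.6 bits.
In bytes: 41985.6/8 = 5250 bytes.

5250 bytes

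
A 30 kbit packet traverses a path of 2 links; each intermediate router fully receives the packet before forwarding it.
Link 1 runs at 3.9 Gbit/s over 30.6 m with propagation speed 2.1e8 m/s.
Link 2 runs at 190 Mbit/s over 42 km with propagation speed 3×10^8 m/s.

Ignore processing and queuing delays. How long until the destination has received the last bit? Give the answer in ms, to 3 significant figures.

L = 30000 bits.
Transmission delays (L/R per hop): 0.00769231, 0.157895 ms; sum = 0.165587 ms.
Propagation delays (d/s per hop): 0.000145714, 0.14 ms; sum = 0.140146 ms.
End-to-end = 0.306 ms.

0.306 ms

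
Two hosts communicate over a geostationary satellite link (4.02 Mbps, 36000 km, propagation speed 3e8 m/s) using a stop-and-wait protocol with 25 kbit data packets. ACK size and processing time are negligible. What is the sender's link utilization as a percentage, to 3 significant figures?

t_tx = L/R = 25000/4.02e+06 = 0.00621891 s.
t_prop = 36000000/300000000 = 0.12 s; RTT = 0.24 s.
Cycle = t_tx + RTT = 0.246219 s.
Utilization = t_tx / cycle = 0.00621891/0.246219 = 2.53 %.

2.53 %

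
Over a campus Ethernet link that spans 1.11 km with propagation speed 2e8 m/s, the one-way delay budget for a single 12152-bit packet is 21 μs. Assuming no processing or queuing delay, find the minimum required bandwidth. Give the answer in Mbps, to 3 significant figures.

787 Mbps

Propagation delay = 1110 / 200000000 = 5.55 μs.
Transmission budget = 21 − 5.55 = 15.45 μs.
R ≥ L / t_tx = 12152 bits / 1.545e-05 s = 787 Mbps.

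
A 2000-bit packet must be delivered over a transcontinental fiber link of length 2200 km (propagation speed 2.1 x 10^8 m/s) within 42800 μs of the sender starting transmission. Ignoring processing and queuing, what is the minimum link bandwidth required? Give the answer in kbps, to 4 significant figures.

Propagation delay = 2200000 / 210000000 = 10476.2 μs.
Transmission budget = 42800 − 10476.2 = 32323.8 μs.
R ≥ L / t_tx = 2000 bits / 0.0323238 s = 61.87 kbps.

61.87 kbps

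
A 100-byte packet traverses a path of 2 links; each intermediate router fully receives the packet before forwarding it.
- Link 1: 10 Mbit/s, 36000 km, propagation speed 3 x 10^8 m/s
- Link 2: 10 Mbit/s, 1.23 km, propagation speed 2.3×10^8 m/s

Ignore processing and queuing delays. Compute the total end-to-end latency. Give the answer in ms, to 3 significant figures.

120 ms

L = 100 × 8 = 800 bits.
Transmission delay per hop = L/R = 800/10000000 = 0.08 ms; 2 hops → 0.16 ms.
Propagation delays (d/s per hop): 120, 0.00534783 ms; sum = 120.005 ms.
End-to-end = 120 ms.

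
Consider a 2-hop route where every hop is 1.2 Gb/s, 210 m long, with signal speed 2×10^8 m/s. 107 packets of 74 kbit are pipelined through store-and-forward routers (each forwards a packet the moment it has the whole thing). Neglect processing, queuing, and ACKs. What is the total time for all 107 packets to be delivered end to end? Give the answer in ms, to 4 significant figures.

Per-hop transmission t_tx = L/R = 74000/1200000000 = 0.0616667 ms.
Per-hop propagation t_prop = 210/200000000 = 0.00105 ms.
Pipeline fill: first packet needs 2·t_tx to clear all hops; remaining 106 packets each add one t_tx.
Total = (2+107-1)·t_tx + 2·t_prop = 108·0.0616667 + 2·0.00105 = 6.662 ms.

6.662 ms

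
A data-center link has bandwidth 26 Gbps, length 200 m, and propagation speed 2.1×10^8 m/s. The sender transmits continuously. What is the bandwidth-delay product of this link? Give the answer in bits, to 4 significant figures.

Propagation delay = 200 / 210000000 = 9.52381e-07 s.
BDP = R × t_prop = 26000000000 × 9.52381e-07 = 24761.9 bits.

24760 bits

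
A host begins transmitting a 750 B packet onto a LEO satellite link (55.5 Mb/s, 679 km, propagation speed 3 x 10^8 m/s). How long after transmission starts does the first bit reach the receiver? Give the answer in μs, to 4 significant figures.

First bit experiences only propagation delay: d/s = 679000/300000000 = 2263 μs.

2263 μs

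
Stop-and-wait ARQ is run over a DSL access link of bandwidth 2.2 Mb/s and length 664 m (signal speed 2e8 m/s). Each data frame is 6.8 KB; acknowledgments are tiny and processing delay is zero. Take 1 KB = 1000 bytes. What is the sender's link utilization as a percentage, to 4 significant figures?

t_tx = L/R = 54400/2200000 = 0.0247273 s.
t_prop = 664/200000000 = 3.32e-06 s; RTT = 6.64e-06 s.
Cycle = t_tx + RTT = 0.0247339 s.
Utilization = t_tx / cycle = 0.0247273/0.0247339 = 99.97 %.

99.97 %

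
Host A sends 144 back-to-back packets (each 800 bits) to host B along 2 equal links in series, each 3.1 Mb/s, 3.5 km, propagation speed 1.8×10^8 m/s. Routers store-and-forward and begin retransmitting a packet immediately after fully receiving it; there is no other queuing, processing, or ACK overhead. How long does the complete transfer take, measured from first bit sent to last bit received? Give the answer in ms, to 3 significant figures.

37.5 ms

Per-hop transmission t_tx = L/R = 800/3100000 = 0.258065 ms.
Per-hop propagation t_prop = 3500/180000000 = 0.0194444 ms.
Pipeline fill: first packet needs 2·t_tx to clear all hops; remaining 143 packets each add one t_tx.
Total = (2+144-1)·t_tx + 2·t_prop = 145·0.258065 + 2·0.0194444 = 37.5 ms.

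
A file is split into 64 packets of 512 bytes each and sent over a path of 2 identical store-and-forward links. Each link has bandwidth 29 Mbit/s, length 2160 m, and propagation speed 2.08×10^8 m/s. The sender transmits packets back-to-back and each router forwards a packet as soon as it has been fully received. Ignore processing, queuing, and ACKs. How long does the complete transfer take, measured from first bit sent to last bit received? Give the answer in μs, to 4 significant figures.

Per-hop transmission t_tx = L/R = 4096/29000000 = 141.241 μs.
Per-hop propagation t_prop = 2160/208000000 = 10.3846 μs.
Pipeline fill: first packet needs 2·t_tx to clear all hops; remaining 63 packets each add one t_tx.
Total = (2+64-1)·t_tx + 2·t_prop = 65·141.241 + 2·10.3846 = 9201 μs.

9201 μs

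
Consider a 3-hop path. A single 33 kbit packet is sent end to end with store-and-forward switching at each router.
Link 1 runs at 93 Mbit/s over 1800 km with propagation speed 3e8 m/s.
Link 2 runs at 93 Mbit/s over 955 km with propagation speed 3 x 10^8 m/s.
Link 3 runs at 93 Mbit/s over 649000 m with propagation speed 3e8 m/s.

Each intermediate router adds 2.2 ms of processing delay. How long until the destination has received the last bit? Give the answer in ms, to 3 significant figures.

L = 33000 bits.
Transmission delay per hop = L/R = 33000/93000000 = 0.354839 ms; 3 hops → 1.06452 ms.
Propagation delays (d/s per hop): 6, 3.18333, 2.16333 ms; sum = 11.3467 ms.
Processing at 2 router(s): 2 × 2.2 ms = 4.4 ms.
End-to-end = 16.8 ms.

16.8 ms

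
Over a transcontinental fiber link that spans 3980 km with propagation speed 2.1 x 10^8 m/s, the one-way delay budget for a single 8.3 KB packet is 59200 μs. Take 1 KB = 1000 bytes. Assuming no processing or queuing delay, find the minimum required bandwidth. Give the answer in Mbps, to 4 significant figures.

1.650 Mbps

L = 66400 bits.
Propagation delay = 3980000 / 210000000 = 18952.4 μs.
Transmission budget = 59200 − 18952.4 = 40247.6 μs.
R ≥ L / t_tx = 66400 bits / 0.0402476 s = 1.650 Mbps.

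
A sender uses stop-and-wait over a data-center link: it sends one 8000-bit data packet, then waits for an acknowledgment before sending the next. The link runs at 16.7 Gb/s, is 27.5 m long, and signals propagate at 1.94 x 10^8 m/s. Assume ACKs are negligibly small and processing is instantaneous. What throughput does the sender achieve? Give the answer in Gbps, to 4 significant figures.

10.49 Gbps

t_tx = L/R = 8000/16700000000 = 4.79042e-07 s.
t_prop = 27.5/194000000 = 1.41753e-07 s; RTT = 2.83505e-07 s.
Cycle = t_tx + RTT = 7.62547e-07 s.
Throughput = L / cycle = 8000 / 7.62547e-07 = 10.49 Gbps.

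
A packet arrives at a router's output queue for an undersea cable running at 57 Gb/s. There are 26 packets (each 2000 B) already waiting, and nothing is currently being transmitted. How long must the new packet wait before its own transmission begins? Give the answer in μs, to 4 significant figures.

7.298 μs

Each queued packet: L/R = 16000/57000000000 = 0.280702 μs.
26 queued → 7.29825 μs.
Queuing delay = 7.298 μs.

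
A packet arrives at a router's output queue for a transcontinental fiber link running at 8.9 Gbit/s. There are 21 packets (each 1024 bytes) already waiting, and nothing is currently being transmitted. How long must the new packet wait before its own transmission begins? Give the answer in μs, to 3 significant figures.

19.3 μs

Each queued packet: L/R = 8192/8900000000 = 0.920449 μs.
21 queued → 19.3294 μs.
Queuing delay = 19.3 μs.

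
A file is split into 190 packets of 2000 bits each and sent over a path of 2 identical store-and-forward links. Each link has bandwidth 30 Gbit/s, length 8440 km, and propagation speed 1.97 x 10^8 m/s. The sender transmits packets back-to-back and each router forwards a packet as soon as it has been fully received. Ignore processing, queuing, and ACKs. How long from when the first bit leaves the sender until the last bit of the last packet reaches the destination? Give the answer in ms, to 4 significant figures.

Per-hop transmission t_tx = L/R = 2000/30000000000 = 6.66667e-05 ms.
Per-hop propagation t_prop = 8440000/197000000 = 42.8426 ms.
Pipeline fill: first packet needs 2·t_tx to clear all hops; remaining 189 packets each add one t_tx.
Total = (2+190-1)·t_tx + 2·t_prop = 191·6.66667e-05 + 2·42.8426 = 85.70 ms.

85.70 ms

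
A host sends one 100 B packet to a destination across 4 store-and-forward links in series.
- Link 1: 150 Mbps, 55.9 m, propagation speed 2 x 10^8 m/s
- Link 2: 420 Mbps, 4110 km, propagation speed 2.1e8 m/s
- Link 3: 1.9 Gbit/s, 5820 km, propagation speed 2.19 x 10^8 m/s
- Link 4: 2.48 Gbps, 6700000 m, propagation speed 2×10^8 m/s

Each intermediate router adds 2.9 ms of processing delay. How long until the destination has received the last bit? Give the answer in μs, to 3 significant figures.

L = 100 × 8 = 800 bits.
Transmission delays (L/R per hop): 5.33333, 1.90476, 0.421053, 0.322581 μs; sum = 7.98173 μs.
Propagation delays (d/s per hop): 0.2795, 19571.4, 26575.3, 33500 μs; sum = 79647.1 μs.
Processing at 3 router(s): 3 × 2.9 ms = 8700 μs.
End-to-end = 88400 μs.

88400 μs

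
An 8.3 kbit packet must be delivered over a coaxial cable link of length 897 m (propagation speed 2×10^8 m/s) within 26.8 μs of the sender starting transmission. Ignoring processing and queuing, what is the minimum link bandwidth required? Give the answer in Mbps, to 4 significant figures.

Propagation delay = 897 / 200000000 = 4.485 μs.
Transmission budget = 26.8 − 4.485 = 22.315 μs.
R ≥ L / t_tx = 8300 bits / 2.2315e-05 s = 371.9 Mbps.

371.9 Mbps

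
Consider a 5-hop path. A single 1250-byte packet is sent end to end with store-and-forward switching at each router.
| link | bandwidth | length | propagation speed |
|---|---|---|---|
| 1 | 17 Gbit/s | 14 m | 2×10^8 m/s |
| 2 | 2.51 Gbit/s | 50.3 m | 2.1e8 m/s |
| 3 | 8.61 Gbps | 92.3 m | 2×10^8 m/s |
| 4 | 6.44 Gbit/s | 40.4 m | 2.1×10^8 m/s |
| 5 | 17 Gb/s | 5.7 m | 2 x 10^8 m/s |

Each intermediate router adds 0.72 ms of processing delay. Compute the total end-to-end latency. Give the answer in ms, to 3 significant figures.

L = 1250 × 8 = 10000 bits.
Transmission delays (L/R per hop): 0.000588235, 0.00398406, 0.00116144, 0.0015528, 0.000588235 ms; sum = 0.00787477 ms.
Propagation delays (d/s per hop): 7e-05, 0.000239524, 0.0004615, 0.000192381, 2.85e-05 ms; sum = 0.000991905 ms.
Processing at 4 router(s): 4 × 0.72 ms = 2.88 ms.
End-to-end = 2.89 ms.

2.89 ms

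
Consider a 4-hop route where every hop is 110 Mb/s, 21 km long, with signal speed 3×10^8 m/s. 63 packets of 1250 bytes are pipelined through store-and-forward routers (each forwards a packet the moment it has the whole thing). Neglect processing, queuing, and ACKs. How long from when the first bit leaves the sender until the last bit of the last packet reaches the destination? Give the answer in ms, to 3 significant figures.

Per-hop transmission t_tx = L/R = 10000/110000000 = 0.0909091 ms.
Per-hop propagation t_prop = 21000/300000000 = 0.07 ms.
Pipeline fill: first packet needs 4·t_tx to clear all hops; remaining 62 packets each add one t_tx.
Total = (4+63-1)·t_tx + 4·t_prop = 66·0.0909091 + 4·0.07 = 6.28 ms.

6.28 ms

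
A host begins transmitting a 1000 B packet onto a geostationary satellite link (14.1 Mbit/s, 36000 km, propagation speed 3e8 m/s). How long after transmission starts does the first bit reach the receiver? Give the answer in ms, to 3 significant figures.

First bit experiences only propagation delay: d/s = 36000000/300000000 = 120 ms.

120 ms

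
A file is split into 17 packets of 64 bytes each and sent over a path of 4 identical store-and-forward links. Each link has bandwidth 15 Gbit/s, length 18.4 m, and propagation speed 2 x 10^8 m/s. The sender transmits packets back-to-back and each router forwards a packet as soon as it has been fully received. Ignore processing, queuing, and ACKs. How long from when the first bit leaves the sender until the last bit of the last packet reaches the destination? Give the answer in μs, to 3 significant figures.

1.05 μs

Per-hop transmission t_tx = L/R = 512/15000000000 = 0.0341333 μs.
Per-hop propagation t_prop = 18.4/200000000 = 0.092 μs.
Pipeline fill: first packet needs 4·t_tx to clear all hops; remaining 16 packets each add one t_tx.
Total = (4+17-1)·t_tx + 4·t_prop = 20·0.0341333 + 4·0.092 = 1.05 μs.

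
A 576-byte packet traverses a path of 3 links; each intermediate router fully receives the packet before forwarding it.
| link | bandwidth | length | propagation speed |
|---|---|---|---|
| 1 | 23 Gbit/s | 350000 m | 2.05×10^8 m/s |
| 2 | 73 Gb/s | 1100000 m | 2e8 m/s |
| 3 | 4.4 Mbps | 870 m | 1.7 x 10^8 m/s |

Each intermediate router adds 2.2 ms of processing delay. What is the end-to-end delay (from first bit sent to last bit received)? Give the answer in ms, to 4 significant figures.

L = 576 × 8 = 4608 bits.
Transmission delays (L/R per hop): 0.000200348, 6.31233e-05, 1.04727 ms; sum = 1.04754 ms.
Propagation delays (d/s per hop): 1.70732, 5.5, 0.00511765 ms; sum = 7.21243 ms.
Processing at 2 router(s): 2 × 2.2 ms = 4.4 ms.
End-to-end = 12.66 ms.

12.66 ms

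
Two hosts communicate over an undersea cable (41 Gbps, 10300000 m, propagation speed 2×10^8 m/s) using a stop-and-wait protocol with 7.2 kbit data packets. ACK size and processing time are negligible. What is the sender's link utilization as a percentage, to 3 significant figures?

t_tx = L/R = 7200/41000000000 = 1.7561e-07 s.
t_prop = 10300000/200000000 = 0.0515 s; RTT = 0.103 s.
Cycle = t_tx + RTT = 0.103 s.
Utilization = t_tx / cycle = 1.7561e-07/0.103 = 0.000170 %.

0.000170 %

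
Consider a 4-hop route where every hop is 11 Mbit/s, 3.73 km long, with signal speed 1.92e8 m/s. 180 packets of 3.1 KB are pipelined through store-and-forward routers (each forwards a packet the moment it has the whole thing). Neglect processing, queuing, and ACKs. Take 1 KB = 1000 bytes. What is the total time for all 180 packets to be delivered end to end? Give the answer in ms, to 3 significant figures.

Per-hop transmission t_tx = L/R = 24800/11000000 = 2.25455 ms.
Per-hop propagation t_prop = 3730/192000000 = 0.0194271 ms.
Pipeline fill: first packet needs 4·t_tx to clear all hops; remaining 179 packets each add one t_tx.
Total = (4+180-1)·t_tx + 4·t_prop = 183·2.25455 + 4·0.0194271 = 413 ms.

413 ms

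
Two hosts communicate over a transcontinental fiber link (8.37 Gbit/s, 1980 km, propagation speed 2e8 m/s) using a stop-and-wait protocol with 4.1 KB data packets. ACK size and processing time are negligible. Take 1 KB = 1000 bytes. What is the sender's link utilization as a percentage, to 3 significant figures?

t_tx = L/R = 32800/8.37e+09 = 3.91876e-06 s.
t_prop = 1980000/200000000 = 0.0099 s; RTT = 0.0198 s.
Cycle = t_tx + RTT = 0.0198039 s.
Utilization = t_tx / cycle = 3.91876e-06/0.0198039 = 0.0198 %.

0.0198 %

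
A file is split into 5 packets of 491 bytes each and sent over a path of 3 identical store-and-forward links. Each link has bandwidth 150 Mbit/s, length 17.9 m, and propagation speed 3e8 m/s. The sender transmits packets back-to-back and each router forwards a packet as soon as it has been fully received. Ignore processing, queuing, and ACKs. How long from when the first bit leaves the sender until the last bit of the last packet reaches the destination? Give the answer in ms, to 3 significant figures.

0.183 ms

Per-hop transmission t_tx = L/R = 3928/150000000 = 0.0261867 ms.
Per-hop propagation t_prop = 17.9/300000000 = 5.96667e-05 ms.
Pipeline fill: first packet needs 3·t_tx to clear all hops; remaining 4 packets each add one t_tx.
Total = (3+5-1)·t_tx + 3·t_prop = 7·0.0261867 + 3·5.96667e-05 = 0.183 ms.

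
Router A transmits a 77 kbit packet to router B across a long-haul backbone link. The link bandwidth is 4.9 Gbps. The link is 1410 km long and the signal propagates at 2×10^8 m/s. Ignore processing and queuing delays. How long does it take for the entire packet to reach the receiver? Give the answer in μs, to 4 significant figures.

7066 μs

L = 77000 bits.
Transmission delay = L/R = 77000 / 4900000000 = 15.7143 μs.
Propagation delay = d/s = 1410000 m / 200000000 m/s = 7050 μs.
Total = 7066 μs.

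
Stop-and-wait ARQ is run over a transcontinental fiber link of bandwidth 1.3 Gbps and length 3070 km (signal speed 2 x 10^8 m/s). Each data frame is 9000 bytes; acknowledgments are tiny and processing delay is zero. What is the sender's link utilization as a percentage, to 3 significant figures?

t_tx = L/R = 72000/1300000000 = 5.53846e-05 s.
t_prop = 3070000/200000000 = 0.01535 s; RTT = 0.0307 s.
Cycle = t_tx + RTT = 0.0307554 s.
Utilization = t_tx / cycle = 5.53846e-05/0.0307554 = 0.180 %.

0.180 %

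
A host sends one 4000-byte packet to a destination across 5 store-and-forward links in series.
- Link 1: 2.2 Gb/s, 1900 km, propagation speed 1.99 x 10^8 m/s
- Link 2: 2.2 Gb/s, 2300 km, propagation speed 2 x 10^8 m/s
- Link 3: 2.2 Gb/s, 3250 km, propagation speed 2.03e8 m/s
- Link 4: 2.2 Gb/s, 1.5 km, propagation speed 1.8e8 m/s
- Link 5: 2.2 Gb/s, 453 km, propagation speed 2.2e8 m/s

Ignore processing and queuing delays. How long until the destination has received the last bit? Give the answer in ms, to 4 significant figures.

39.20 ms

L = 4000 × 8 = 32000 bits.
Transmission delay per hop = L/R = 32000/2200000000 = 0.0145455 ms; 5 hops → 0.0727273 ms.
Propagation delays (d/s per hop): 9.54774, 11.5, 16.0099, 0.00833333, 2.05909 ms; sum = 39.125 ms.
End-to-end = 39.20 ms.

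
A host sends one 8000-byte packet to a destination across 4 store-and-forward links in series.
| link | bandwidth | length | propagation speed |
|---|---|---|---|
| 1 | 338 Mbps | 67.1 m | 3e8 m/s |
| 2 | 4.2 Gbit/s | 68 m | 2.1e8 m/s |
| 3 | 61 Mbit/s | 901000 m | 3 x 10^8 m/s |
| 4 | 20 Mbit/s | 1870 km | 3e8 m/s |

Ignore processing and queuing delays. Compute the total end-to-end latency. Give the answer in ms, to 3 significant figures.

L = 8000 × 8 = 64000 bits.
Transmission delays (L/R per hop): 0.189349, 0.0152381, 1.04918, 3.2 ms; sum = 4.45377 ms.
Propagation delays (d/s per hop): 0.000223667, 0.00032381, 3.00333, 6.23333 ms; sum = 9.23721 ms.
End-to-end = 13.7 ms.

13.7 ms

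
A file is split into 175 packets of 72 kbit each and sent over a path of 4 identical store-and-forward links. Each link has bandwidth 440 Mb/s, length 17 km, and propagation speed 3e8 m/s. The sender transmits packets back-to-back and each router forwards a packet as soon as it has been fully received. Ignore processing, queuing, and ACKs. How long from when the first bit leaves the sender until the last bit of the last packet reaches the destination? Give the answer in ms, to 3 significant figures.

29.4 ms

Per-hop transmission t_tx = L/R = 72000/440000000 = 0.163636 ms.
Per-hop propagation t_prop = 17000/300000000 = 0.0566667 ms.
Pipeline fill: first packet needs 4·t_tx to clear all hops; remaining 174 packets each add one t_tx.
Total = (4+175-1)·t_tx + 4·t_prop = 178·0.163636 + 4·0.0566667 = 29.4 ms.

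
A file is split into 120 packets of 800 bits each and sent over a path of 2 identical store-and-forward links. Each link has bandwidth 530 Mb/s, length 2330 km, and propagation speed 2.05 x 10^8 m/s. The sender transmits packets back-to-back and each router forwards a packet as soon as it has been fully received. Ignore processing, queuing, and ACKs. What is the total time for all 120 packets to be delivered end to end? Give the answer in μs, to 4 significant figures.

Per-hop transmission t_tx = L/R = 800/530000000 = 1.50943 μs.
Per-hop propagation t_prop = 2330000/2.05e+08 = 11365.9 μs.
Pipeline fill: first packet needs 2·t_tx to clear all hops; remaining 119 packets each add one t_tx.
Total = (2+120-1)·t_tx + 2·t_prop = 121·1.50943 + 2·11365.9 = 22910 μs.

22910 μs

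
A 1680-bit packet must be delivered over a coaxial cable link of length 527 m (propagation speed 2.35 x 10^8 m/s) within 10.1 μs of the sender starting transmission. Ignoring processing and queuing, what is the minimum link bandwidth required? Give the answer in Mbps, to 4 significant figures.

213.8 Mbps

Propagation delay = 527 / 235000000 = 2.24255 μs.
Transmission budget = 10.1 − 2.24255 = 7.85745 μs.
R ≥ L / t_tx = 1680 bits / 7.85745e-06 s = 213.8 Mbps.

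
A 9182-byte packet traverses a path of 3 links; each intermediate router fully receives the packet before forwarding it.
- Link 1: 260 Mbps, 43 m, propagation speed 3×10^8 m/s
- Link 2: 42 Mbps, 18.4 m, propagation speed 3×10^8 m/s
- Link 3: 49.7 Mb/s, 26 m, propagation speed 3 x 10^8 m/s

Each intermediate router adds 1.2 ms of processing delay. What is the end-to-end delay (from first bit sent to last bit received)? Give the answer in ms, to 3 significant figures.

L = 9182 × 8 = 73456 bits.
Transmission delays (L/R per hop): 0.282523, 1.74895, 1.47799 ms; sum = 3.50946 ms.
Propagation delays (d/s per hop): 0.000143333, 6.13333e-05, 8.66667e-05 ms; sum = 0.000291333 ms.
Processing at 2 router(s): 2 × 1.2 ms = 2.4 ms.
End-to-end = 5.91 ms.

5.91 ms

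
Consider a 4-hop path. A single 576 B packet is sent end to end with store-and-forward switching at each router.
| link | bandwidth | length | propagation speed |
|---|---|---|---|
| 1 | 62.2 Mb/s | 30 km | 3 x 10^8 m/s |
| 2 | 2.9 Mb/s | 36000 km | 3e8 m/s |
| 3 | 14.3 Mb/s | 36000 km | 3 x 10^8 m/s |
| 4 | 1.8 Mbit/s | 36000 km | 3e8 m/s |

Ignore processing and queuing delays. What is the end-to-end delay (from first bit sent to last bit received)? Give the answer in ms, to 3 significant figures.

L = 576 × 8 = 4608 bits.
Transmission delays (L/R per hop): 0.0740836, 1.58897, 0.322238, 2.56 ms; sum = 4.54529 ms.
Propagation delays (d/s per hop): 0.1, 120, 120, 120 ms; sum = 360.1 ms.
End-to-end = 365 ms.

365 ms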